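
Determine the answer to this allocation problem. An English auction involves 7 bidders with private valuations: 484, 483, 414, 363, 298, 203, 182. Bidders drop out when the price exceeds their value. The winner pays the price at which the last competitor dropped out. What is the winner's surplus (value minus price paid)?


Step 1: Identify the highest value: 484
Step 2: Identify the second-highest value: 483
Step 3: The final price = second-highest value = 483
Step 4: Surplus = 484 - 483 = 1

1


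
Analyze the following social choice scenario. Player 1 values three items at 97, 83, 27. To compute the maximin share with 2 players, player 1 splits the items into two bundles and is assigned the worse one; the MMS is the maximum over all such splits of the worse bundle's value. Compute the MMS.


Step 1: Item values = 97, 83, 27
Step 2: Enumerate all 2-bundle partitions and take the smaller bundle:
  Partition 1: {97} vs {83,27} -> bundles 97, 110; min = 97
  Partition 2: {83} vs {97,27} -> bundles 83, 124; min = 83
  Partition 3: {27} vs {97,83} -> bundles 27, 180; min = 27
Step 3: MMS = max(97, 83, 27) = 97

97


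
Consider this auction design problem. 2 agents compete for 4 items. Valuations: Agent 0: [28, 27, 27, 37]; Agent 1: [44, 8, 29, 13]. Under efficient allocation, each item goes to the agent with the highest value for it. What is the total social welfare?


Step 1: For each item, find the maximum value among all agents.
Step 2: Item 0 -> Agent 1 (value 44)
Step 3: Item 1 -> Agent 0 (value 27)
Step 4: Item 2 -> Agent 1 (value 29)
Step 5: Item 3 -> Agent 0 (value 37)
Step 6: Total welfare = 44 + 27 + 29 + 37 = 137

137


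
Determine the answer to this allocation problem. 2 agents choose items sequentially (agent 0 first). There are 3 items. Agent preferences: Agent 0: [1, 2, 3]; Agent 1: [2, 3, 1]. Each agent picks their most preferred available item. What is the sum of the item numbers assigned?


Step 1: Agent 0 picks item 1
Step 2: Agent 1 picks item 2
Step 3: Sum = 1 + 2 = 3

3


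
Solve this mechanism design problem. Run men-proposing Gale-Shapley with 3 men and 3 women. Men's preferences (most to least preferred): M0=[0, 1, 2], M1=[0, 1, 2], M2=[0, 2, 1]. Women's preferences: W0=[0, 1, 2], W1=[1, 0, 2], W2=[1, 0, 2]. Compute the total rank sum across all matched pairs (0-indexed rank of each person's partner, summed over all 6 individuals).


Step 1: Run Gale-Shapley (men propose, women hold best offer):
  M0 proposes to W0; she accepts
  M1 proposes to W0; rejected
  M1 proposes to W1; she accepts
  M2 proposes to W0; rejected
  M2 proposes to W2; she accepts
Step 2: Final matching: W0-M0, W1-M1, W2-M2
Step 3: 0-indexed ranks (man's rank of his match, then woman's): 0 + 0 + 1 + 0 + 1 + 2
Step 4: Total rank sum = 4

4


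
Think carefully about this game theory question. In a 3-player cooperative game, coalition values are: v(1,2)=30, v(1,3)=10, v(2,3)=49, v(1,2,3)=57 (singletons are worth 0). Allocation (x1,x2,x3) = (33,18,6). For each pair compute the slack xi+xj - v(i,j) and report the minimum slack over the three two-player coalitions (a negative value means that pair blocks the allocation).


Step 1: Slack for coalition (1,2): x1+x2 - v12 = 51 - 30 = 21
Step 2: Slack for coalition (1,3): x1+x3 - v13 = 39 - 10 = 29
Step 3: Slack for coalition (2,3): x2+x3 - v23 = 24 - 49 = -25
Step 4: Minimum slack = min(21, 29, -25) = -25, attained by (2,3); coalition (2,3) can block (slack < 0), so the allocation is not in the core

-25


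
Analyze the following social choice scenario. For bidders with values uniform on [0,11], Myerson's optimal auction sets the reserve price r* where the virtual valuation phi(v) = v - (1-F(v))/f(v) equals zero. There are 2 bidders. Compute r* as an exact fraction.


Step 1: For U[0,11], F(v) = v/11 and f(v) = 1/11
Step 2: phi(v) = v - (1 - v/11)/(1/11) = v - (11 - v) = 2v - 11
Step 3: Set phi(r*) = 0: 2r* - 11 = 0
Step 4: r* = 11/2 (the number of bidders n = 2 does not enter)

11/2


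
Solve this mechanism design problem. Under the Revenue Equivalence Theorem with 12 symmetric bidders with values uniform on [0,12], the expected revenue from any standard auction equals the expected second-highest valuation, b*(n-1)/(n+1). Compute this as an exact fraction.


Step 1: By Revenue Equivalence, expected revenue = b*(n-1)/(n+1)
Step 2: Substituting n = 12, b = 12
Step 3: Revenue = 12*(12-1)/(12+1) = 12*11/13
Step 4: Revenue = 132/13

132/13


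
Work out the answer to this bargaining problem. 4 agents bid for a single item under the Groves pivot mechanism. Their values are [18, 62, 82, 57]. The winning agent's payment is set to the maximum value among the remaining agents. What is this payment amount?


Step 1: The efficient winner is agent 2 with value 82
Step 2: Other agents' values: [18, 62, 57]
Step 3: Pivot payment = max(others) = 62
Step 4: The winner pays 62

62


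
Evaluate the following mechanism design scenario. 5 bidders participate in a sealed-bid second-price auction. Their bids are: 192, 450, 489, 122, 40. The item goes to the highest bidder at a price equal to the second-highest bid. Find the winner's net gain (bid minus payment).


Step 1: Sort bids in descending order: 489, 450, 192, 122, 40
Step 2: The winning bid is the highest: 489
Step 3: The payment equals the second-highest bid: 450
Step 4: Surplus = winner's bid - payment = 489 - 450 = 39

39


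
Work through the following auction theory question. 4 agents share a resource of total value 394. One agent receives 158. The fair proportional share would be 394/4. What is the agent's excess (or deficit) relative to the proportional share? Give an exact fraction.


Step 1: Proportional share = 394/4 = 197/2
Step 2: Agent's actual allocation = 158
Step 3: Excess = 158 - 197/2 = 119/2

119/2


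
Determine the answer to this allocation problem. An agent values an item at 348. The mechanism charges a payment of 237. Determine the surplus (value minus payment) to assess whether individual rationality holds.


Step 1: Surplus = value - payment = 348 - 237 = 111
Step 2: IR is satisfied (surplus >= 0)

111


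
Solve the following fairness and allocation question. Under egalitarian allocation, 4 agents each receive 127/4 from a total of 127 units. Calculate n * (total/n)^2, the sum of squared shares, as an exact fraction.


Step 1: Each agent's share = 127/4
Step 2: Square of each share = (127/4)^2 = 16129/16
Step 3: Sum of squares = 4 * 16129/16 = 16129/4

16129/4


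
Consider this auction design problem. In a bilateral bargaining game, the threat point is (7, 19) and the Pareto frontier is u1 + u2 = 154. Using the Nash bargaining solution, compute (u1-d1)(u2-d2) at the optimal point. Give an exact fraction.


Step 1: The Nash solution splits surplus symmetrically above the disagreement point
Step 2: u1 = (total + d1 - d2)/2 = (154 + 7 - 19)/2 = 71
Step 3: u2 = (total - d1 + d2)/2 = (154 - 7 + 19)/2 = 83
Step 4: Nash product = (71 - 7) * (83 - 19)
Step 5: = 64 * 64 = 4096

4096


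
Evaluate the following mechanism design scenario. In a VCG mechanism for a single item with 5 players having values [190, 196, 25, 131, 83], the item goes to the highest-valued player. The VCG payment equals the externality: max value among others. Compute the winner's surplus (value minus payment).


Step 1: The winner is the agent with the highest value: agent 1 with value 196
Step 2: Values of other agents: [190, 25, 131, 83]
Step 3: VCG payment = max of others' values = 190
Step 4: Surplus = 196 - 190 = 6

6


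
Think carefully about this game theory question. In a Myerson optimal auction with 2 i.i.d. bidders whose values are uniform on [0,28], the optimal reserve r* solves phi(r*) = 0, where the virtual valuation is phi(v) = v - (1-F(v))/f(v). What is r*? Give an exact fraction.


Step 1: For U[0,28], F(v) = v/28 and f(v) = 1/28
Step 2: phi(v) = v - (1 - v/28)/(1/28) = v - (28 - v) = 2v - 28
Step 3: Set phi(r*) = 0: 2r* - 28 = 0
Step 4: r* = 28/2 = 14 (the number of bidders n = 2 does not enter)

14


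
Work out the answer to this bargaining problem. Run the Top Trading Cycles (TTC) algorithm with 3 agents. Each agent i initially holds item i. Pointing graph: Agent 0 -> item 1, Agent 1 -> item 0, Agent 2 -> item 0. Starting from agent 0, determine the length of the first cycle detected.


Step 1: Trace the pointer graph from agent 0: 0 -> 1 -> 0
Step 2: A cycle is detected when we revisit agent 0
Step 3: The cycle is: 0 -> 1 -> 0
Step 4: Cycle length = 2

2


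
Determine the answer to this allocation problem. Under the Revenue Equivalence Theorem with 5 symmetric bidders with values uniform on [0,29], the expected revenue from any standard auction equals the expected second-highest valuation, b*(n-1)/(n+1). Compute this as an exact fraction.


Step 1: By Revenue Equivalence, expected revenue = b*(n-1)/(n+1)
Step 2: Substituting n = 5, b = 29
Step 3: Revenue = 29*(5-1)/(5+1) = 29*4/6
Step 4: Revenue = 116/6 = 58/3

58/3


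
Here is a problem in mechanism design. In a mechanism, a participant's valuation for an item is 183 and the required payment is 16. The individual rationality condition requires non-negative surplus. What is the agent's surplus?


Step 1: Surplus = value - payment = 183 - 16 = 167
Step 2: IR is satisfied (surplus >= 0)

167


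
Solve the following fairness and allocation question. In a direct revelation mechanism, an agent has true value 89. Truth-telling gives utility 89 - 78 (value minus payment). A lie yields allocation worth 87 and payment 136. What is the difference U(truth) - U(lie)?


Step 1: U(truth) = value - payment = 89 - 78 = 11
Step 2: U(lie) = allocation - payment = 87 - 136 = -49
Step 3: IC gap = 11 - (-49) = 60

60


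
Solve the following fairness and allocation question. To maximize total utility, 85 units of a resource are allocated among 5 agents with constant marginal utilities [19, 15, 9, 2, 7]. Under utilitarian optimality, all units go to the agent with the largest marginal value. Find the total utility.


Step 1: The marginal utilities are [19, 15, 9, 2, 7]
Step 2: The highest marginal utility is 19
Step 3: All 85 units go to that agent
Step 4: Total utility = 19 * 85 = 1615

1615


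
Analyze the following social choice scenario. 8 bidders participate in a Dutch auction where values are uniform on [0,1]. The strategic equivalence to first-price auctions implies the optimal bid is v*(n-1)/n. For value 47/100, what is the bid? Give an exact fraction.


Step 1: Dutch auctions are strategically equivalent to first-price auctions
Step 2: The equilibrium bid is b(v) = v*(n-1)/n
Step 3: b = 47/100 * 7/8
Step 4: b = 329/800

329/800


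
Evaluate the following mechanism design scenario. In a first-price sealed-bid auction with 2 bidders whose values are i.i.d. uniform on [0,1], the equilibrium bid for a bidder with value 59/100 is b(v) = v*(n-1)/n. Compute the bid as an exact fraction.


Step 1: The symmetric BNE bidding function is b(v) = v * (n-1) / n
Step 2: Substitute v = 59/100 and n = 2
Step 3: b = 59/100 * 1/2
Step 4: b = 59/200

59/200


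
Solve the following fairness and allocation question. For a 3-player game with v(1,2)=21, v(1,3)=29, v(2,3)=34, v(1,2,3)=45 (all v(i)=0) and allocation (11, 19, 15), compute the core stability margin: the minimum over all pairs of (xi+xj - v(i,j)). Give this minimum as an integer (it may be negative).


Step 1: Slack for coalition (1,2): x1+x2 - v12 = 30 - 21 = 9
Step 2: Slack for coalition (1,3): x1+x3 - v13 = 26 - 29 = -3
Step 3: Slack for coalition (2,3): x2+x3 - v23 = 34 - 34 = 0
Step 4: Minimum slack = min(9, -3, 0) = -3, attained by (1,3); coalition (1,3) can block (slack < 0), so the allocation is not in the core

-3


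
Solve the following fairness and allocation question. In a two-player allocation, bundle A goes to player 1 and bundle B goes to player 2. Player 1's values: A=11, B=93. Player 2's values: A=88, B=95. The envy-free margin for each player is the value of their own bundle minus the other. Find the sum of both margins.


Step 1: Player 1's margin = v1(A) - v1(B) = 11 - 93 = -82
Step 2: Player 2's margin = v2(B) - v2(A) = 95 - 88 = 7
Step 3: Total margin = -82 + 7 = -75

-75


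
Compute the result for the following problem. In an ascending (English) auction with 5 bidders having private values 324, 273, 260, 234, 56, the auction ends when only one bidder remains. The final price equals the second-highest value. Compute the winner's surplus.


Step 1: Identify the highest value: 324
Step 2: Identify the second-highest value: 273
Step 3: The final price = second-highest value = 273
Step 4: Surplus = 324 - 273 = 51

51


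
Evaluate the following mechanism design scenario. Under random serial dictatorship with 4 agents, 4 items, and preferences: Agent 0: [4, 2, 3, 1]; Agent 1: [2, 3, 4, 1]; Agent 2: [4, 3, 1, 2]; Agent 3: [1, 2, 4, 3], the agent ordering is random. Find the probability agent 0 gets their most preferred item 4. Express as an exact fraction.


Step 1: Agent 0 wants item 4
Step 2: There are 24 possible orderings of agents
Step 3: In 12 orderings, agent 0 gets item 4
Step 4: Probability = 12/24 = 1/2

1/2


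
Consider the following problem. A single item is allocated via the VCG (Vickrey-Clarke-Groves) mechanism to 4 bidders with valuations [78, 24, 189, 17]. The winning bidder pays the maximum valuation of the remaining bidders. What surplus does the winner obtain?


Step 1: The winner is the agent with the highest value: agent 2 with value 189
Step 2: Values of other agents: [78, 24, 17]
Step 3: VCG payment = max of others' values = 78
Step 4: Surplus = 189 - 78 = 111

111


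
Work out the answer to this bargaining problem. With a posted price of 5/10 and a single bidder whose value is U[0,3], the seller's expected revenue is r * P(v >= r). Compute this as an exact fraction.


Step 1: Posted price r = 1/2, value support [0,3]
Step 2: P(v >= r) = (3 - 1/2)/3 = 5/6
Step 3: Expected revenue = r * P(v >= r) = 1/2 * 5/6
Step 4: Revenue = 5/12

5/12


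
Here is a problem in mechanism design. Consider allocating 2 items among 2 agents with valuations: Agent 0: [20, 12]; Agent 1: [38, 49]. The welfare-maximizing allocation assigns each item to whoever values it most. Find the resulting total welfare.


Step 1: For each item, find the maximum value among all agents.
Step 2: Item 0 -> Agent 1 (value 38)
Step 3: Item 1 -> Agent 1 (value 49)
Step 4: Total welfare = 38 + 49 = 87

87


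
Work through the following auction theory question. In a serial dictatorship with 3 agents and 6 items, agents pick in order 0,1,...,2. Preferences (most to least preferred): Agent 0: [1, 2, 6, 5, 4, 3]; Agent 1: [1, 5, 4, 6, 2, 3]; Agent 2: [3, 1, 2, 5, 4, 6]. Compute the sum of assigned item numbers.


Step 1: Agent 0 picks item 1
Step 2: Agent 1 picks item 5
Step 3: Agent 2 picks item 3
Step 4: Sum = 1 + 5 + 3 = 9

9


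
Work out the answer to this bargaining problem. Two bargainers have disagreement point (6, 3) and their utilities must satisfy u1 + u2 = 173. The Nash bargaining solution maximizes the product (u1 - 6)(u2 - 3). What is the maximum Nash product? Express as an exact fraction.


Step 1: The Nash solution splits surplus symmetrically above the disagreement point
Step 2: u1 = (total + d1 - d2)/2 = (173 + 6 - 3)/2 = 88
Step 3: u2 = (total - d1 + d2)/2 = (173 - 6 + 3)/2 = 85
Step 4: Nash product = (88 - 6) * (85 - 3)
Step 5: = 82 * 82 = 6724

6724


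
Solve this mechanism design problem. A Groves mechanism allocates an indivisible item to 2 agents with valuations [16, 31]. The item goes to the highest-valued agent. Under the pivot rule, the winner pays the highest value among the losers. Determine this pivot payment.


Step 1: The efficient winner is agent 1 with value 31
Step 2: Other agents' values: [16]
Step 3: Pivot payment = max(others) = 16
Step 4: The winner pays 16

16


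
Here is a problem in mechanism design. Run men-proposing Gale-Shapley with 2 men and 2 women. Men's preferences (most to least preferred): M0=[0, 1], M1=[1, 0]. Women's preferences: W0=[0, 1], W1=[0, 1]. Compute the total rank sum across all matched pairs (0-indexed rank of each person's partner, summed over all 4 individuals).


Step 1: Run Gale-Shapley (men propose, women hold best offer):
  M0 proposes to W0; she accepts
  M1 proposes to W1; she accepts
Step 2: Final matching: W0-M0, W1-M1
Step 3: 0-indexed ranks (man's rank of his match, then woman's): 0 + 0 + 0 + 1
Step 4: Total rank sum = 1

1


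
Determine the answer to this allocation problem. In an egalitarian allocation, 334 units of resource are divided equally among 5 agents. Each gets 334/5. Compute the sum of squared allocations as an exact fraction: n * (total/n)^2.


Step 1: Each agent's share = 334/5
Step 2: Square of each share = (334/5)^2 = 111556/25
Step 3: Sum of squares = 5 * 111556/25 = 111556/5

111556/5


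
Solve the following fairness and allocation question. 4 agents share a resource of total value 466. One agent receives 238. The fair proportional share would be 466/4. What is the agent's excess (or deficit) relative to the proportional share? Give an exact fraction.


Step 1: Proportional share = 466/4 = 233/2
Step 2: Agent's actual allocation = 238
Step 3: Excess = 238 - 233/2 = 243/2

243/2


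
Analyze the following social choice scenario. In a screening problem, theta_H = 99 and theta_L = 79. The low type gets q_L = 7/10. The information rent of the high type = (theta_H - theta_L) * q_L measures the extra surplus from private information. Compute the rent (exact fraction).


Step 1: theta_H - theta_L = 99 - 79 = 20
Step 2: Information rent = (theta_H - theta_L) * q_L
Step 3: = 20 * 7/10
Step 4: = 14

14


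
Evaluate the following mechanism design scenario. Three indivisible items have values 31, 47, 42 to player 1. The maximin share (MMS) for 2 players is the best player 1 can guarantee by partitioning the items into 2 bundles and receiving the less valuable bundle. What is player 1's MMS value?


Step 1: Item values = 31, 47, 42
Step 2: Enumerate all 2-bundle partitions and take the smaller bundle:
  Partition 1: {31} vs {47,42} -> bundles 31, 89; min = 31
  Partition 2: {47} vs {31,42} -> bundles 47, 73; min = 47
  Partition 3: {42} vs {31,47} -> bundles 42, 78; min = 42
Step 3: MMS = max(31, 47, 42) = 47

47


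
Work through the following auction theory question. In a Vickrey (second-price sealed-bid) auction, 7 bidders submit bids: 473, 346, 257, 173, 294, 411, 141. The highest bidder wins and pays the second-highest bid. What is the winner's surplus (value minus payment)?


Step 1: Sort bids in descending order: 473, 411, 346, 294, 257, 173, 141
Step 2: The winning bid is the highest: 473
Step 3: The payment equals the second-highest bid: 411
Step 4: Surplus = winner's bid - payment = 473 - 411 = 62

62


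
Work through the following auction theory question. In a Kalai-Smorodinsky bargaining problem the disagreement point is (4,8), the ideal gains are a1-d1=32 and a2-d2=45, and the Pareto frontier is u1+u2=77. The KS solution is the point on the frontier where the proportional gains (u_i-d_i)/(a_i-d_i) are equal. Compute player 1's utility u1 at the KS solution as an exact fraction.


Step 1: At the KS point, (u1-d1)/r1 = (u2-d2)/r2 = t and u1+u2 = 77
Step 2: u1 = d1 + r1*t and u2 = d2 + r2*t, so (d1 + r1*t) + (d2 + r2*t) = 77
Step 3: t = (77 - 4 - 8)/(32 + 45) = 65/77
Step 4: u1 = d1 + r1*t = 4 + 32 * 65/77 = 2388/77
Step 5: (Check: u2 = d2 + r2*t = 3541/77; u1+u2 = 2388/77 + 3541/77 = 77, on the frontier.)

2388/77


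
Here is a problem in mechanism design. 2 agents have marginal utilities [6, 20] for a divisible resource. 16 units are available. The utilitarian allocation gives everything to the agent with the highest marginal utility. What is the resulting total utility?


Step 1: The marginal utilities are [6, 20]
Step 2: The highest marginal utility is 20
Step 3: All 16 units go to that agent
Step 4: Total utility = 20 * 16 = 320

320


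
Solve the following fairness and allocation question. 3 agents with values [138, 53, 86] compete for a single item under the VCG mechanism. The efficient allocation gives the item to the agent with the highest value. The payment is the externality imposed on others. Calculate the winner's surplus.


Step 1: The winner is the agent with the highest value: agent 0 with value 138
Step 2: Values of other agents: [53, 86]
Step 3: VCG payment = max of others' values = 86
Step 4: Surplus = 138 - 86 = 52

52


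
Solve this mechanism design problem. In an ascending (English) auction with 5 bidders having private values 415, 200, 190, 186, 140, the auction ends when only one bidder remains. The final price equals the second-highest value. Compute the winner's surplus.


Step 1: Identify the highest value: 415
Step 2: Identify the second-highest value: 200
Step 3: The final price = second-highest value = 200
Step 4: Surplus = 415 - 200 = 215

215


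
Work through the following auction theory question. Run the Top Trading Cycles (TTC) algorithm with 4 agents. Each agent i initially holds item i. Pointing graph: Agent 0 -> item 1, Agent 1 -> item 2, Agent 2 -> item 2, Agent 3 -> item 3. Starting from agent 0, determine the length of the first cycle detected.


Step 1: Trace the pointer graph from agent 0: 0 -> 1 -> 2 -> 2
Step 2: A cycle is detected when we revisit agent 2
Step 3: The cycle is: 2 -> 2
Step 4: Cycle length = 1

1


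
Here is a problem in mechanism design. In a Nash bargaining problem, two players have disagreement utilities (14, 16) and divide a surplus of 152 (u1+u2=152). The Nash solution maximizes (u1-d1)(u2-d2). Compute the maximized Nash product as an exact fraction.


Step 1: The Nash solution splits surplus symmetrically above the disagreement point
Step 2: u1 = (total + d1 - d2)/2 = (152 + 14 - 16)/2 = 75
Step 3: u2 = (total - d1 + d2)/2 = (152 - 14 + 16)/2 = 77
Step 4: Nash product = (75 - 14) * (77 - 16)
Step 5: = 61 * 61 = 3721

3721


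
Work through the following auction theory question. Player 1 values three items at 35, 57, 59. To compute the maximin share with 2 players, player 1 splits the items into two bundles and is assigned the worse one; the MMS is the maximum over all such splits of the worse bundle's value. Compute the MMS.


Step 1: Item values = 35, 57, 59
Step 2: Enumerate all 2-bundle partitions and take the smaller bundle:
  Partition 1: {35} vs {57,59} -> bundles 35, 116; min = 35
  Partition 2: {57} vs {35,59} -> bundles 57, 94; min = 57
  Partition 3: {59} vs {35,57} -> bundles 59, 92; min = 59
Step 3: MMS = max(35, 57, 59) = 59

59


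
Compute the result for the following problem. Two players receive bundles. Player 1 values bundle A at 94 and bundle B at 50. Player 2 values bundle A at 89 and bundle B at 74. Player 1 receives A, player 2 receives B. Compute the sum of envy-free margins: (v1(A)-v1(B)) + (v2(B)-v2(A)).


Step 1: Player 1's margin = v1(A) - v1(B) = 94 - 50 = 44
Step 2: Player 2's margin = v2(B) - v2(A) = 74 - 89 = -15
Step 3: Total margin = 44 + -15 = 29

29


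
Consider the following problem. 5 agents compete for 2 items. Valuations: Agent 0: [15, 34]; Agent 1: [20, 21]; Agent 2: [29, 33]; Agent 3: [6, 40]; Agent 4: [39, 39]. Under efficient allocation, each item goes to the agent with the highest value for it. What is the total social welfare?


Step 1: For each item, find the maximum value among all agents.
Step 2: Item 0 -> Agent 4 (value 39)
Step 3: Item 1 -> Agent 3 (value 40)
Step 4: Total welfare = 39 + 40 = 79

79


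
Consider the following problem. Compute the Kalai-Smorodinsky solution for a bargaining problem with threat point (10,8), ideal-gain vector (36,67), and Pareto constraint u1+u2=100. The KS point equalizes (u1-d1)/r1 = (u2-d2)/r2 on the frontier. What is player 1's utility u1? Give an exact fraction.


Step 1: At the KS point, (u1-d1)/r1 = (u2-d2)/r2 = t and u1+u2 = 100
Step 2: u1 = d1 + r1*t and u2 = d2 + r2*t, so (d1 + r1*t) + (d2 + r2*t) = 100
Step 3: t = (100 - 10 - 8)/(36 + 67) = 82/103
Step 4: u1 = d1 + r1*t = 10 + 36 * 82/103 = 3982/103
Step 5: (Check: u2 = d2 + r2*t = 6318/103; u1+u2 = 3982/103 + 6318/103 = 100, on the frontier.)

3982/103


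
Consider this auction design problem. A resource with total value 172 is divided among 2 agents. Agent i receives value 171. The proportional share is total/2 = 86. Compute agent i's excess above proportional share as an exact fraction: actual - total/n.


Step 1: Proportional share = 172/2 = 86
Step 2: Agent's actual allocation = 171
Step 3: Excess = 171 - 86 = 85

85


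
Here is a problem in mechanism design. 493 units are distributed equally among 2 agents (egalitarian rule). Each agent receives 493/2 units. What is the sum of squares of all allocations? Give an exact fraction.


Step 1: Each agent's share = 493/2
Step 2: Square of each share = (493/2)^2 = 243049/4
Step 3: Sum of squares = 2 * 243049/4 = 243049/2

243049/2


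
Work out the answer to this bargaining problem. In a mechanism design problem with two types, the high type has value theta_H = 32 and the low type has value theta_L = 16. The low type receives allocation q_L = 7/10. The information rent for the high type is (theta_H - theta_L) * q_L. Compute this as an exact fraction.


Step 1: theta_H - theta_L = 32 - 16 = 16
Step 2: Information rent = (theta_H - theta_L) * q_L
Step 3: = 16 * 7/10
Step 4: = 56/5

56/5


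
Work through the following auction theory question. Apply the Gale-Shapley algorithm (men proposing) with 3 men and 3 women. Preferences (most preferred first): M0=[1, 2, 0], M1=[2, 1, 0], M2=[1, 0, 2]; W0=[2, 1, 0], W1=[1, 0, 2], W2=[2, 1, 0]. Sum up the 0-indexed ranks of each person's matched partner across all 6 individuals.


Step 1: Run Gale-Shapley (men propose, women hold best offer):
  M0 proposes to W1; she accepts
  M1 proposes to W2; she accepts
  M2 proposes to W1; rejected
  M2 proposes to W0; she accepts
Step 2: Final matching: W0-M2, W1-M0, W2-M1
Step 3: 0-indexed ranks (man's rank of his match, then woman's): 1 + 0 + 0 + 1 + 0 + 1
Step 4: Total rank sum = 3

3


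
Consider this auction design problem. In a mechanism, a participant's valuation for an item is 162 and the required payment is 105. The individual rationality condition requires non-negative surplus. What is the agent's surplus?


Step 1: Surplus = value - payment = 162 - 105 = 57
Step 2: IR is satisfied (surplus >= 0)

57


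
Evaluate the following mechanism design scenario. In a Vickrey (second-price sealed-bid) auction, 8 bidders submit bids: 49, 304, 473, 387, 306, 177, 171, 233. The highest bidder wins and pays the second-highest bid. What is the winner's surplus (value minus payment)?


Step 1: Sort bids in descending order: 473, 387, 306, 304, 233, 177, 171, 49
Step 2: The winning bid is the highest: 473
Step 3: The payment equals the second-highest bid: 387
Step 4: Surplus = winner's bid - payment = 473 - 387 = 86

86


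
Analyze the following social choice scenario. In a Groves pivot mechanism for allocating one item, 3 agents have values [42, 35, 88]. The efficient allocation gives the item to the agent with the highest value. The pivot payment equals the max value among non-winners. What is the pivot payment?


Step 1: The efficient winner is agent 2 with value 88
Step 2: Other agents' values: [42, 35]
Step 3: Pivot payment = max(others) = 42
Step 4: The winner pays 42

42


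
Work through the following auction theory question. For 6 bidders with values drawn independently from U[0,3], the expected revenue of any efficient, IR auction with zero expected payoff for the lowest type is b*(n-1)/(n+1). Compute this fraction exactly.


Step 1: By Revenue Equivalence, expected revenue = b*(n-1)/(n+1)
Step 2: Substituting n = 6, b = 3
Step 3: Revenue = 3*(6-1)/(6+1) = 3*5/7
Step 4: Revenue = 15/7

15/7


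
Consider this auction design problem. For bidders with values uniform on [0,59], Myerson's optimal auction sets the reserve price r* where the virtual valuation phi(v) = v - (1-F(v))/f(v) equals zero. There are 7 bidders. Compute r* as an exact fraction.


Step 1: For U[0,59], F(v) = v/59 and f(v) = 1/59
Step 2: phi(v) = v - (1 - v/59)/(1/59) = v - (59 - v) = 2v - 59
Step 3: Set phi(r*) = 0: 2r* - 59 = 0
Step 4: r* = 59/2 (the number of bidders n = 7 does not enter)

59/2


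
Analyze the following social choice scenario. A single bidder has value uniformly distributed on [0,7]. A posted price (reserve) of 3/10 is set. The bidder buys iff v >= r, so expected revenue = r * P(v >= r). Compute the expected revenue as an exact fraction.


Step 1: Posted price r = 3/10, value support [0,7]
Step 2: P(v >= r) = (7 - 3/10)/7 = 67/70
Step 3: Expected revenue = r * P(v >= r) = 3/10 * 67/70
Step 4: Revenue = 201/700

201/700


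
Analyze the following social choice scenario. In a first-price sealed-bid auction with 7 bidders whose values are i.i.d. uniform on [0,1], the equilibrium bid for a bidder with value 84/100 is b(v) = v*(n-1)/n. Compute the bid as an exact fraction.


Step 1: The symmetric BNE bidding function is b(v) = v * (n-1) / n
Step 2: Substitute v = 21/25 and n = 7
Step 3: b = 21/25 * 6/7
Step 4: b = 18/25

18/25


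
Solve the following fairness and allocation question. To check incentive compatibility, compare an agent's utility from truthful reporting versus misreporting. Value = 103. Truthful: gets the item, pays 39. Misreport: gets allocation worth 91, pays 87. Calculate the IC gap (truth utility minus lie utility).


Step 1: U(truth) = value - payment = 103 - 39 = 64
Step 2: U(lie) = allocation - payment = 91 - 87 = 4
Step 3: IC gap = 64 - 4 = 60

60


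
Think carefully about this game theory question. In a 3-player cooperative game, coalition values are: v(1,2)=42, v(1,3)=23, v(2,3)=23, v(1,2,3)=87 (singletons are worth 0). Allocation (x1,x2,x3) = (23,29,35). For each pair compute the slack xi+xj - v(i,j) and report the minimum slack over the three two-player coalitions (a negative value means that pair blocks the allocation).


Step 1: Slack for coalition (1,2): x1+x2 - v12 = 52 - 42 = 10
Step 2: Slack for coalition (1,3): x1+x3 - v13 = 58 - 23 = 35
Step 3: Slack for coalition (2,3): x2+x3 - v23 = 64 - 23 = 41
Step 4: Minimum slack = min(10, 35, 41) = 10, attained by (1,2); no pair can gain by deviating, so the allocation is in the core

10


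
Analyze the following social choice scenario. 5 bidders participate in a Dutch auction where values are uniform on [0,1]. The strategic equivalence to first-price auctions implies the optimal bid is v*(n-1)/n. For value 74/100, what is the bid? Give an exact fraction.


Step 1: Dutch auctions are strategically equivalent to first-price auctions
Step 2: The equilibrium bid is b(v) = v*(n-1)/n
Step 3: b = 37/50 * 4/5
Step 4: b = 74/125

74/125


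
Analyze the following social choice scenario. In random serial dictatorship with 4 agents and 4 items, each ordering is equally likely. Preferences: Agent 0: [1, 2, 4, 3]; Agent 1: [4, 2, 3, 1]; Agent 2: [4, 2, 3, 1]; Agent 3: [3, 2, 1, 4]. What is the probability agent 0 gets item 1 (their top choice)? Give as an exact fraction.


Step 1: Agent 0 wants item 1
Step 2: There are 24 possible orderings of agents
Step 3: In 24 orderings, agent 0 gets item 1
Step 4: Probability = 24/24 = 1

1


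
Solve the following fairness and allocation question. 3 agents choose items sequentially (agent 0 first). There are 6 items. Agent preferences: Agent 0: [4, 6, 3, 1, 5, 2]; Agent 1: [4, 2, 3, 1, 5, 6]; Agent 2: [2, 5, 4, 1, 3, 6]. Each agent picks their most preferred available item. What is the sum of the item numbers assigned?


Step 1: Agent 0 picks item 4
Step 2: Agent 1 picks item 2
Step 3: Agent 2 picks item 5
Step 4: Sum = 4 + 2 + 5 = 11

11


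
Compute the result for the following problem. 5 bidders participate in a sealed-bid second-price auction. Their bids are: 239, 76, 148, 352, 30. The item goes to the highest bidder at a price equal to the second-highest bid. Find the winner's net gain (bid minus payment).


Step 1: Sort bids in descending order: 352, 239, 148, 76, 30
Step 2: The winning bid is the highest: 352
Step 3: The payment equals the second-highest bid: 239
Step 4: Surplus = winner's bid - payment = 352 - 239 = 113

113


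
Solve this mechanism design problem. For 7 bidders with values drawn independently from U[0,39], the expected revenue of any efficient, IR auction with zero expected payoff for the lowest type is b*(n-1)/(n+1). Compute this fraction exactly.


Step 1: By Revenue Equivalence, expected revenue = b*(n-1)/(n+1)
Step 2: Substituting n = 7, b = 39
Step 3: Revenue = 39*(7-1)/(7+1) = 39*6/8
Step 4: Revenue = 234/8 = 117/4

117/4


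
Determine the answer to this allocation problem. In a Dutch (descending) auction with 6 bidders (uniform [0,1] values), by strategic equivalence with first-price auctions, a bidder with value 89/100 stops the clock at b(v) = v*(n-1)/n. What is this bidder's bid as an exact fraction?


Step 1: Dutch auctions are strategically equivalent to first-price auctions
Step 2: The equilibrium bid is b(v) = v*(n-1)/n
Step 3: b = 89/100 * 5/6
Step 4: b = 89/120

89/120


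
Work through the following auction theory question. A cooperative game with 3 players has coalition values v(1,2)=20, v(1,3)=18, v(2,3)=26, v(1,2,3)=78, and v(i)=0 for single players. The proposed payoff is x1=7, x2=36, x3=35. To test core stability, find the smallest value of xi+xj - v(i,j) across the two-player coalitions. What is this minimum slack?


Step 1: Slack for coalition (1,2): x1+x2 - v12 = 43 - 20 = 23
Step 2: Slack for coalition (1,3): x1+x3 - v13 = 42 - 18 = 24
Step 3: Slack for coalition (2,3): x2+x3 - v23 = 71 - 26 = 45
Step 4: Minimum slack = min(23, 24, 45) = 23, attained by (1,2); no pair can gain by deviating, so the allocation is in the core

23


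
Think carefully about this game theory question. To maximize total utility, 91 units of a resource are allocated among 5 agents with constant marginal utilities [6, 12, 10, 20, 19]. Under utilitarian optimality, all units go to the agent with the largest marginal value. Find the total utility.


Step 1: The marginal utilities are [6, 12, 10, 20, 19]
Step 2: The highest marginal utility is 20
Step 3: All 91 units go to that agent
Step 4: Total utility = 20 * 91 = 1820

1820


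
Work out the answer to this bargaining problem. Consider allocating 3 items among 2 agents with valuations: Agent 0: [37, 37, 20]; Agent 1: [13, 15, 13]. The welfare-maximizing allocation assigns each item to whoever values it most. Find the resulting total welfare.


Step 1: For each item, find the maximum value among all agents.
Step 2: Item 0 -> Agent 0 (value 37)
Step 3: Item 1 -> Agent 0 (value 37)
Step 4: Item 2 -> Agent 0 (value 20)
Step 5: Total welfare = 37 + 37 + 20 = 94

94


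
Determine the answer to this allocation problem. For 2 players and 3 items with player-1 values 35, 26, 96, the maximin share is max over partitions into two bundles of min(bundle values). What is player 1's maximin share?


Step 1: Item values = 35, 26, 96
Step 2: Enumerate all 2-bundle partitions and take the smaller bundle:
  Partition 1: {35} vs {26,96} -> bundles 35, 122; min = 35
  Partition 2: {26} vs {35,96} -> bundles 26, 131; min = 26
  Partition 3: {96} vs {35,26} -> bundles 96, 61; min = 61
Step 3: MMS = max(35, 26, 61) = 61

61


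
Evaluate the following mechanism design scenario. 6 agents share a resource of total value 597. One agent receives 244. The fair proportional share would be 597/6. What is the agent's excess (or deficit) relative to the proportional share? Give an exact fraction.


Step 1: Proportional share = 597/6 = 199/2
Step 2: Agent's actual allocation = 244
Step 3: Excess = 244 - 199/2 = 289/2

289/2


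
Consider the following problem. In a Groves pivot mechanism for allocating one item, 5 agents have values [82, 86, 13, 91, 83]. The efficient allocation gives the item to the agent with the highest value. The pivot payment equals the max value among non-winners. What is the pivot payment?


Step 1: The efficient winner is agent 3 with value 91
Step 2: Other agents' values: [82, 86, 13, 83]
Step 3: Pivot payment = max(others) = 86
Step 4: The winner pays 86

86


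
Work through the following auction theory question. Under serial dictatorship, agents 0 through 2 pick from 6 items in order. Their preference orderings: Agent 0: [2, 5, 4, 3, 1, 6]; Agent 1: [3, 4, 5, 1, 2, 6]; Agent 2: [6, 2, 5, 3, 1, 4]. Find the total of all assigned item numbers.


Step 1: Agent 0 picks item 2
Step 2: Agent 1 picks item 3
Step 3: Agent 2 picks item 6
Step 4: Sum = 2 + 3 + 6 = 11

11


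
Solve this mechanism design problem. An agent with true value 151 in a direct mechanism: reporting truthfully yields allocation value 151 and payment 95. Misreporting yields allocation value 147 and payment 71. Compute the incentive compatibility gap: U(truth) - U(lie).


Step 1: U(truth) = value - payment = 151 - 95 = 56
Step 2: U(lie) = allocation - payment = 147 - 71 = 76
Step 3: IC gap = 56 - 76 = -20

-20


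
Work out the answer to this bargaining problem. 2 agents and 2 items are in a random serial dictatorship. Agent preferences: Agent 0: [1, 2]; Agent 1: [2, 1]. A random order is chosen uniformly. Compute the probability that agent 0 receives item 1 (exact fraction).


Step 1: Agent 0 wants item 1
Step 2: There are 2 possible orderings of agents
Step 3: In 2 orderings, agent 0 gets item 1
Step 4: Probability = 2/2 = 1

1


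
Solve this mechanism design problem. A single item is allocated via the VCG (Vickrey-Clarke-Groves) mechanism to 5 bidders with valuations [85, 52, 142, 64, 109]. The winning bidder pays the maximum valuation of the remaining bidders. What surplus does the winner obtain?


Step 1: The winner is the agent with the highest value: agent 2 with value 142
Step 2: Values of other agents: [85, 52, 64, 109]
Step 3: VCG payment = max of others' values = 109
Step 4: Surplus = 142 - 109 = 33

33


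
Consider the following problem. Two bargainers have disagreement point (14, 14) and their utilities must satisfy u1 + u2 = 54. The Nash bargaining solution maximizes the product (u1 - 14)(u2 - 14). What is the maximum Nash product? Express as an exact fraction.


Step 1: The Nash solution splits surplus symmetrically above the disagreement point
Step 2: u1 = (total + d1 - d2)/2 = (54 + 14 - 14)/2 = 27
Step 3: u2 = (total - d1 + d2)/2 = (54 - 14 + 14)/2 = 27
Step 4: Nash product = (27 - 14) * (27 - 14)
Step 5: = 13 * 13 = 169

169


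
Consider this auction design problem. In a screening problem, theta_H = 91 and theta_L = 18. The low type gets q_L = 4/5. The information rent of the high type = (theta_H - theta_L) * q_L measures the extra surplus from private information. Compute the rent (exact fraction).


Step 1: theta_H - theta_L = 91 - 18 = 73
Step 2: Information rent = (theta_H - theta_L) * q_L
Step 3: = 73 * 4/5
Step 4: = 292/5

292/5


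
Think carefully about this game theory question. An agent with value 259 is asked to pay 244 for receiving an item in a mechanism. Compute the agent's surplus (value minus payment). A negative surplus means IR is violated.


Step 1: Surplus = value - payment = 259 - 244 = 15
Step 2: IR is satisfied (surplus >= 0)

15


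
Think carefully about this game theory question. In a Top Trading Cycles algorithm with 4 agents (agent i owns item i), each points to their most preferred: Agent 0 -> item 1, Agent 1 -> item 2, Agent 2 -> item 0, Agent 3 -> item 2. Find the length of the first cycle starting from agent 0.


Step 1: Trace the pointer graph from agent 0: 0 -> 1 -> 2 -> 0
Step 2: A cycle is detected when we revisit agent 0
Step 3: The cycle is: 0 -> 1 -> 2 -> 0
Step 4: Cycle length = 3

3


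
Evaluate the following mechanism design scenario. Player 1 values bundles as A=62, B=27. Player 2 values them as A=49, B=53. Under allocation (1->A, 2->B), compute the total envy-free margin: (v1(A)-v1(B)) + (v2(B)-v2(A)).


Step 1: Player 1's margin = v1(A) - v1(B) = 62 - 27 = 35
Step 2: Player 2's margin = v2(B) - v2(A) = 53 - 49 = 4
Step 3: Total margin = 35 + 4 = 39

39
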